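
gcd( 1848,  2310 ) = 462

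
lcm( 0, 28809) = 0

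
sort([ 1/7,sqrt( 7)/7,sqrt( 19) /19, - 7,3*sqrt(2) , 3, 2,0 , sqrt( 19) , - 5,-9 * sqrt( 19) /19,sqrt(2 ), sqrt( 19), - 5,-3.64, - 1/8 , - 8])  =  [-8, - 7 , - 5, - 5, -3.64,-9*sqrt( 19) /19,-1/8, 0, 1/7 , sqrt( 19 ) /19,sqrt( 7 )/7, sqrt(2),2, 3, 3*sqrt (2 ),  sqrt( 19)  ,  sqrt( 19 )]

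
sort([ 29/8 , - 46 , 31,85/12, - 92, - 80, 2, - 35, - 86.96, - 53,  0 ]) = [-92, - 86.96,- 80, -53,-46,- 35,  0 , 2 , 29/8 , 85/12,31 ]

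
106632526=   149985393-43352867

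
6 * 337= 2022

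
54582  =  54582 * 1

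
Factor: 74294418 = 2^1*3^1*11^1 * 601^1*1873^1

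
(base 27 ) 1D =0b101000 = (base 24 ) 1G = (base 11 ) 37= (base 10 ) 40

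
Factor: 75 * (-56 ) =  - 4200 = -2^3* 3^1*5^2*7^1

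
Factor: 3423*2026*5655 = 39217413690 = 2^1*3^2*5^1 * 7^1 * 13^1*29^1  *163^1 * 1013^1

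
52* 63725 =3313700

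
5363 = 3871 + 1492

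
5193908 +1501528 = 6695436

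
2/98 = 1/49 = 0.02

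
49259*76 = 3743684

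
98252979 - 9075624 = 89177355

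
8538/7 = 1219 + 5/7 = 1219.71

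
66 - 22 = 44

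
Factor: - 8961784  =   - 2^3*13^1 * 86171^1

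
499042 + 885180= 1384222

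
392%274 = 118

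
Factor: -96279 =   -  3^1*67^1*479^1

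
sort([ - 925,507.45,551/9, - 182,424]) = [-925,  -  182, 551/9, 424,507.45 ] 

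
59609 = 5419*11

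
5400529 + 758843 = 6159372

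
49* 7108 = 348292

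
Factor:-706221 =-3^2*131^1 * 599^1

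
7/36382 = 7/36382 = 0.00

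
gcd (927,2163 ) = 309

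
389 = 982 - 593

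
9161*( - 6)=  - 54966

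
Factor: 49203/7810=2^( - 1)*3^2*5^(  -  1) * 7^1=63/10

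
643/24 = 643/24 = 26.79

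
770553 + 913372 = 1683925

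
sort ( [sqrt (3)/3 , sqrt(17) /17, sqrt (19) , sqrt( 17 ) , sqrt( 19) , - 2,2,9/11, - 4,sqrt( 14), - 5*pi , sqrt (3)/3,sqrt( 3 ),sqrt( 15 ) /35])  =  [ - 5*pi ,-4, - 2, sqrt( 15)/35,sqrt( 17)/17,sqrt (3 )/3, sqrt ( 3) /3 , 9/11,sqrt( 3) , 2,sqrt(14) , sqrt (17),sqrt( 19 ),  sqrt(19)]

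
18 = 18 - 0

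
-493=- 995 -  - 502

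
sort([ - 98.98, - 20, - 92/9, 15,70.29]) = [ - 98.98 , - 20, - 92/9, 15,70.29] 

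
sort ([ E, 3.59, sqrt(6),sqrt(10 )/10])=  [sqrt(10 ) /10,sqrt(6),E, 3.59]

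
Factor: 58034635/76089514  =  2^(-1)*5^1*23^1*31^1*73^1*223^1*38044757^ ( - 1 )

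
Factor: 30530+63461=193^1*487^1 = 93991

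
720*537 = 386640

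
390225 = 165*2365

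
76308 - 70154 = 6154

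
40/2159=40/2159 = 0.02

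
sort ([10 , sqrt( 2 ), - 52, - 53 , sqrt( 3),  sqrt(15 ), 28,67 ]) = [- 53, - 52,sqrt( 2 ), sqrt(3), sqrt ( 15),10,28,67]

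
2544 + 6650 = 9194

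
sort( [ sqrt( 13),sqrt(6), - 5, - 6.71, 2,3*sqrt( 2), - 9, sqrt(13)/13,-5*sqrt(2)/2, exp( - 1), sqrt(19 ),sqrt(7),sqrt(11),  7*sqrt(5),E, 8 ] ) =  [ - 9, - 6.71,-5 , -5 * sqrt( 2 )/2,sqrt( 13)/13,exp( - 1),2, sqrt(6),sqrt(7),E,sqrt( 11), sqrt( 13), 3*sqrt(2),sqrt( 19 ), 8, 7 * sqrt(5 ) ] 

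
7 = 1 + 6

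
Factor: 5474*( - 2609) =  - 14281666=-2^1* 7^1*17^1 *23^1*2609^1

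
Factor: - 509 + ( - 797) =- 2^1*653^1 = - 1306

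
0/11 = 0 = 0.00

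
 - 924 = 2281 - 3205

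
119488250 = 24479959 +95008291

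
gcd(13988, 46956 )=52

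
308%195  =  113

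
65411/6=65411/6  =  10901.83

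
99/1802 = 99/1802 = 0.05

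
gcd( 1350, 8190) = 90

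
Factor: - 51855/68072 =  - 2^( - 3)*3^1*5^1 * 67^ ( - 1)*127^( - 1)  *3457^1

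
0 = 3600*0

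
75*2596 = 194700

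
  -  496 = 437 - 933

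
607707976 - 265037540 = 342670436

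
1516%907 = 609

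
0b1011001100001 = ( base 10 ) 5729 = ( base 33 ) 58K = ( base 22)BI9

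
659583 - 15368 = 644215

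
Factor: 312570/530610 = 453/769 = 3^1*151^1 *769^(-1 )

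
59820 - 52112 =7708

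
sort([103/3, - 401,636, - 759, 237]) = [ - 759, - 401, 103/3, 237, 636]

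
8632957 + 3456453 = 12089410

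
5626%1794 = 244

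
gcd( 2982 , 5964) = 2982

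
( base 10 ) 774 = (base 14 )3D4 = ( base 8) 1406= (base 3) 1001200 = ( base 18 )270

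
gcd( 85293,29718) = 117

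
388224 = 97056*4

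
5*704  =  3520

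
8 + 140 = 148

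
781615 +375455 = 1157070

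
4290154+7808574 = 12098728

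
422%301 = 121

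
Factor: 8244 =2^2*3^2*229^1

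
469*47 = 22043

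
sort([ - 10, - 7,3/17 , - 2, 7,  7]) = [ - 10, -7, - 2, 3/17, 7,  7]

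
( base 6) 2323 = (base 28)jn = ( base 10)555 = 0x22B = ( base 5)4210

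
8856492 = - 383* (  -  23124)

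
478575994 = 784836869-306260875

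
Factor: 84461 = 13^1 * 73^1*89^1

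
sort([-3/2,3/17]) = [ - 3/2,3/17]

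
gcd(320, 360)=40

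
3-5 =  -2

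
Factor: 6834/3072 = 2^(  -  9) * 17^1*67^1 = 1139/512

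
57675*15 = 865125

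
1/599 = 1/599= 0.00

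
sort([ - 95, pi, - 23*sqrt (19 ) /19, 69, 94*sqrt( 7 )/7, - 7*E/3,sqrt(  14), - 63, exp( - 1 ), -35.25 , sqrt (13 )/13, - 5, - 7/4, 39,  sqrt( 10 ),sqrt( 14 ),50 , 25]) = [ - 95, - 63, - 35.25, - 7*E/3, - 23*sqrt( 19) /19, - 5, - 7/4, sqrt( 13 )/13, exp( - 1), pi, sqrt( 10), sqrt ( 14), sqrt( 14) , 25,  94*sqrt(7)/7,39 , 50, 69] 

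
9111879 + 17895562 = 27007441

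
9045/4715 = 1+866/943=1.92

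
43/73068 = 43/73068 = 0.00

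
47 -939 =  - 892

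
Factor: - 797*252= - 200844  =  - 2^2*3^2*7^1*797^1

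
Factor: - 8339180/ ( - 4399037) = 2^2*5^1*17^1*277^( - 1)  *15881^( - 1)*24527^1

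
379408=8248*46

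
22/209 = 2/19=   0.11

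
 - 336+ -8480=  - 8816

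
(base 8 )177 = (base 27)4J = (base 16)7f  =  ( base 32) 3v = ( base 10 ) 127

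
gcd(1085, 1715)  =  35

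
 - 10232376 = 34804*( - 294) 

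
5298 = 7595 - 2297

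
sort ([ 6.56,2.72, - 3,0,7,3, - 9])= [-9, - 3 , 0, 2.72,3, 6.56 , 7] 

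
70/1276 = 35/638= 0.05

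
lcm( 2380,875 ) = 59500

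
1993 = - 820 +2813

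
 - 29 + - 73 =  - 102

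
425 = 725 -300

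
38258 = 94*407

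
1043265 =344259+699006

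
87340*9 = 786060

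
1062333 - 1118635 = -56302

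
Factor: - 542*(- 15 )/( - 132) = - 2^( -1 )*5^1*11^( - 1)*271^1=- 1355/22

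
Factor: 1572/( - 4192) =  - 3/8 = - 2^( - 3)*3^1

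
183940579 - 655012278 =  - 471071699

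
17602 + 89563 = 107165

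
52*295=15340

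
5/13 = 5/13=0.38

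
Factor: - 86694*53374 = -2^2*3^1 * 14449^1 *26687^1 = - 4627205556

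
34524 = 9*3836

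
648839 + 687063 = 1335902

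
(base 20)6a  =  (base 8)202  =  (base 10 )130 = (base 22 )5K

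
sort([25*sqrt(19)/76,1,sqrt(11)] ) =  [1, 25 * sqrt( 19) /76,sqrt( 11)] 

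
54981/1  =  54981=54981.00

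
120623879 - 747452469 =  - 626828590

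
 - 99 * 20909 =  - 2069991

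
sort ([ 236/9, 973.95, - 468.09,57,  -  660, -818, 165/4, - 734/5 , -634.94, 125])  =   [ - 818,-660, - 634.94, - 468.09 ,-734/5,  236/9,165/4, 57, 125, 973.95 ]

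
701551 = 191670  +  509881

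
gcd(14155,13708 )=149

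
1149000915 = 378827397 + 770173518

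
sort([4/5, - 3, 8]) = [-3 , 4/5, 8]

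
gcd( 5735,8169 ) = 1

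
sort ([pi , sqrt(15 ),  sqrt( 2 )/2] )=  [sqrt(2 ) /2, pi,sqrt( 15)]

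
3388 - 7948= - 4560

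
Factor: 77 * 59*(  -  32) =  - 145376 = - 2^5 * 7^1*11^1*59^1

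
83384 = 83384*1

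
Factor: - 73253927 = -73253927^1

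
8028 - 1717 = 6311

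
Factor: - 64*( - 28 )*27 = 2^8*3^3*7^1= 48384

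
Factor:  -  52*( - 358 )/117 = 2^3*3^(-2)*179^1 = 1432/9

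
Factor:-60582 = - 2^1*3^1*23^1*439^1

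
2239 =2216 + 23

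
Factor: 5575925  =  5^2 *223037^1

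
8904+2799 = 11703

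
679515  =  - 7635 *( - 89 ) 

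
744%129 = 99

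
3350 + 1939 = 5289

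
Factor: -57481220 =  - 2^2 *5^1*149^1*19289^1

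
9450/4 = 4725/2 = 2362.50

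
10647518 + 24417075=35064593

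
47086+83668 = 130754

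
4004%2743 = 1261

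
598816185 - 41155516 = 557660669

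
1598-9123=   -  7525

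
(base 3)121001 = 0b110110001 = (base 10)433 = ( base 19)13f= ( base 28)FD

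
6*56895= 341370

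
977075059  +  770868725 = 1747943784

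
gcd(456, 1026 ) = 114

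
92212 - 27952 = 64260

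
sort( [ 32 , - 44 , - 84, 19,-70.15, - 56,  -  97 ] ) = [ - 97, - 84 , - 70.15,  -  56, - 44,19,  32 ]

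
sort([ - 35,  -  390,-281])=[  -  390, - 281, - 35]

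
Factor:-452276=-2^2 * 11^1*19^1*541^1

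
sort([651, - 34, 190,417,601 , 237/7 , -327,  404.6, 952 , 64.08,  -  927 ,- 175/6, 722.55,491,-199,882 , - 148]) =[ - 927,-327, - 199,-148,-34, - 175/6, 237/7, 64.08, 190,404.6 , 417,  491, 601,651,722.55,882,952 ]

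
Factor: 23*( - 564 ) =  - 2^2*3^1*  23^1 * 47^1 =- 12972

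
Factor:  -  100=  - 2^2*5^2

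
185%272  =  185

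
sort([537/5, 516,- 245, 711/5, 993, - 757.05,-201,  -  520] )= [ - 757.05,  -  520, - 245, - 201,537/5,711/5, 516, 993] 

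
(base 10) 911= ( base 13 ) 551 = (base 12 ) 63b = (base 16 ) 38f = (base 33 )RK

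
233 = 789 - 556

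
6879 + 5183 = 12062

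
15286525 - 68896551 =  - 53610026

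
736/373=1 + 363/373 = 1.97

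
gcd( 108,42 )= 6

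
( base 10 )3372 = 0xd2c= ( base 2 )110100101100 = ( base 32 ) 39c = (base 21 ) 7DC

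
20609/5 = 4121 + 4/5 = 4121.80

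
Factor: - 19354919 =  - 29^1*89^1  *  7499^1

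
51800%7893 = 4442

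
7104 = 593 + 6511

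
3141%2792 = 349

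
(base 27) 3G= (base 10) 97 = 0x61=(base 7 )166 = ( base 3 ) 10121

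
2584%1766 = 818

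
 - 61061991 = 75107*(-813)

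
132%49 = 34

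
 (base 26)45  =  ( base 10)109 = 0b1101101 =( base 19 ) 5E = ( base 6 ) 301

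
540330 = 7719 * 70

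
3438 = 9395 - 5957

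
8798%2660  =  818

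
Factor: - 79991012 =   -  2^2*137^1* 145969^1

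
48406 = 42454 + 5952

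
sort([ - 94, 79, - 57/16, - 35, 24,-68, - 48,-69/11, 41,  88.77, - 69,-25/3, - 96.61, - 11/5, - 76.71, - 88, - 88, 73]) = [ - 96.61, - 94, - 88 , - 88, - 76.71,- 69, - 68,-48, -35,-25/3, - 69/11,- 57/16, - 11/5, 24, 41, 73, 79, 88.77]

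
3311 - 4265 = - 954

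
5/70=1/14 = 0.07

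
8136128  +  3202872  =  11339000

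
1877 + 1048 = 2925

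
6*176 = 1056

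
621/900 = 69/100 = 0.69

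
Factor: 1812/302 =6=   2^1*3^1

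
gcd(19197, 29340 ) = 9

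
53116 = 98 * 542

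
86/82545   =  86/82545=0.00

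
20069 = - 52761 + 72830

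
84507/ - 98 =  - 84507/98  =  -  862.32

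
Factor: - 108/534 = -2^1 * 3^2*89^( - 1 ) = - 18/89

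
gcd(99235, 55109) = 1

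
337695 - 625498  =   - 287803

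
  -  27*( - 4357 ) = 117639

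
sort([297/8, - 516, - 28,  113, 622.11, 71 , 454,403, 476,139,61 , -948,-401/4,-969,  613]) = [ -969, - 948, - 516,-401/4, - 28, 297/8,61,  71, 113 , 139 , 403, 454, 476 , 613, 622.11 ]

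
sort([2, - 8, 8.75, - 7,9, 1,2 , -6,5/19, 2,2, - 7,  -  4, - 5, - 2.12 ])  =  [-8,-7, - 7, - 6, - 5, - 4, - 2.12, 5/19 , 1,2,2,2, 2,8.75,9]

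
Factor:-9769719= - 3^1 * 3256573^1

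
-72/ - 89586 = 4/4977 = 0.00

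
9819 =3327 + 6492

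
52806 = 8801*6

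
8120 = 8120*1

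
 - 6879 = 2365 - 9244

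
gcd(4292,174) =58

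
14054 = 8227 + 5827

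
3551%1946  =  1605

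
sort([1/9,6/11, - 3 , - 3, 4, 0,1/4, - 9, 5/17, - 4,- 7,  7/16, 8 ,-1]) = [ - 9, - 7, - 4,-3, - 3, - 1, 0, 1/9, 1/4 , 5/17, 7/16, 6/11,4,8 ]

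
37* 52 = 1924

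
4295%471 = 56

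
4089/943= 4 + 317/943 = 4.34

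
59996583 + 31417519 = 91414102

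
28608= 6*4768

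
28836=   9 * 3204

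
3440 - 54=3386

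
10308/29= 10308/29 = 355.45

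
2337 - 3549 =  - 1212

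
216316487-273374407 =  - 57057920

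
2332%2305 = 27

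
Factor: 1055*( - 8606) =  - 9079330=- 2^1 *5^1 * 13^1 * 211^1 * 331^1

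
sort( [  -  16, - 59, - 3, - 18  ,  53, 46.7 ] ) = [ - 59, - 18,-16, - 3, 46.7 , 53 ] 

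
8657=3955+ 4702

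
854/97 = 854/97 = 8.80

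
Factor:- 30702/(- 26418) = 37^ ( - 1)*43^1 = 43/37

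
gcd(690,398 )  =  2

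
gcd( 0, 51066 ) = 51066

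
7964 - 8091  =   -127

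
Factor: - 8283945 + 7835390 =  - 448555 = - 5^1*283^1* 317^1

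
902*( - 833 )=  - 751366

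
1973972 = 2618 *754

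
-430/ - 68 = 6 + 11/34 = 6.32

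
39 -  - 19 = 58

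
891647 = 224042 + 667605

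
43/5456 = 43/5456 = 0.01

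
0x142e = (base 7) 21030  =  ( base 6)35530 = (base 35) 47l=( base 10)5166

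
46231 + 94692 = 140923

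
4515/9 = 1505/3 = 501.67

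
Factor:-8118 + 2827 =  - 11^1*13^1*37^1 = - 5291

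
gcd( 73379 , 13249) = 1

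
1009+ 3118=4127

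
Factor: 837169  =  233^1* 3593^1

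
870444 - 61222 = 809222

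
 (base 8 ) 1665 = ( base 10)949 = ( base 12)671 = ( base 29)13L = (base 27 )184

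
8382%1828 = 1070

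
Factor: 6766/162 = 3^ ( - 4)*17^1 * 199^1  =  3383/81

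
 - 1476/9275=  - 1 + 7799/9275  =  - 0.16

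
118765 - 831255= -712490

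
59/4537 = 59/4537= 0.01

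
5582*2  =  11164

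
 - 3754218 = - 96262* 39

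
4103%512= 7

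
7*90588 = 634116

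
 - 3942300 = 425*( - 9276 ) 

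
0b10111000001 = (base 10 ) 1473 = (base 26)24H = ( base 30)1j3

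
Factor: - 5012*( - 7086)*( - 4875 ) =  - 2^3*3^2*5^3*7^1*13^1 *179^1*1181^1  =  - 173135781000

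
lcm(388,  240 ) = 23280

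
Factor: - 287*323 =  - 7^1*17^1*19^1*41^1 = - 92701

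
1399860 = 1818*770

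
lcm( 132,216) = 2376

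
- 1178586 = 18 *( - 65477)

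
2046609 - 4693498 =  -2646889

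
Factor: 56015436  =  2^2 * 3^1*211^1*22123^1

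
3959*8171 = 32348989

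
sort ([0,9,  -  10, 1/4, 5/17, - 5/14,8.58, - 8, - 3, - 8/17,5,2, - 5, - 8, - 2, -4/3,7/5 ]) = [-10, - 8,-8, - 5, - 3, - 2, - 4/3, - 8/17, - 5/14, 0, 1/4,5/17,7/5, 2, 5,8.58,9]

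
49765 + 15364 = 65129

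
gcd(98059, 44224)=1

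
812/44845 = 812/44845 = 0.02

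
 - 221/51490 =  - 1 + 51269/51490= -0.00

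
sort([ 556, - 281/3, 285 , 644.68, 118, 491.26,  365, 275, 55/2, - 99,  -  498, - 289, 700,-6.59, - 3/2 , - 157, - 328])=[ - 498, - 328, - 289, - 157, - 99 , - 281/3,-6.59, - 3/2, 55/2,  118, 275, 285, 365, 491.26, 556,  644.68,700 ]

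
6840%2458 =1924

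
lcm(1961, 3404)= 180412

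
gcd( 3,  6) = 3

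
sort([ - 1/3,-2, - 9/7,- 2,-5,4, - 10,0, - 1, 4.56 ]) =[- 10, - 5, -2, - 2, - 9/7,-1, - 1/3,0, 4, 4.56]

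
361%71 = 6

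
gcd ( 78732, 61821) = 9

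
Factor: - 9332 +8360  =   - 972 =- 2^2* 3^5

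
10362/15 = 690 + 4/5= 690.80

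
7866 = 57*138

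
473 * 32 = 15136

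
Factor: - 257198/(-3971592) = 2^ ( - 2) * 3^( - 7)*227^ ( - 1) * 128599^1 = 128599/1985796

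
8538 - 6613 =1925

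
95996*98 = 9407608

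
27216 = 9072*3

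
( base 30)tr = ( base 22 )1IH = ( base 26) 18D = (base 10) 897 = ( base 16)381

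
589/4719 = 589/4719 = 0.12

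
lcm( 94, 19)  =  1786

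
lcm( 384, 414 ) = 26496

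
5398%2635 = 128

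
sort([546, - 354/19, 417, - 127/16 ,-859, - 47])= [ - 859, - 47, - 354/19, - 127/16,  417,546 ] 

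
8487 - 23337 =-14850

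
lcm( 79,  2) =158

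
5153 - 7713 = - 2560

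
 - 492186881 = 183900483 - 676087364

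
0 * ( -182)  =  0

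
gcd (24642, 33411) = 111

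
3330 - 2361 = 969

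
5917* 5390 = 31892630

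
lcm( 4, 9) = 36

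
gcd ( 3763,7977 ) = 1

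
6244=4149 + 2095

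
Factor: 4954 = 2^1*2477^1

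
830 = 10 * 83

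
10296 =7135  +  3161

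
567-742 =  - 175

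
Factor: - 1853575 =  - 5^2*74143^1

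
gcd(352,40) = 8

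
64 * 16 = 1024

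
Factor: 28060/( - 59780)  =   -23/49= - 7^( - 2) * 23^1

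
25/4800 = 1/192 = 0.01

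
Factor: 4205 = 5^1*29^2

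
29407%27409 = 1998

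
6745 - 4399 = 2346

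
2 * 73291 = 146582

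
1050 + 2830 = 3880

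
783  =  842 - 59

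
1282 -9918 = - 8636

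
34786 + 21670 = 56456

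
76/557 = 76/557= 0.14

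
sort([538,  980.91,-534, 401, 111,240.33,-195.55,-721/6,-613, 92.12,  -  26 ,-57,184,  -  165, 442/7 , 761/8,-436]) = [-613,-534,-436,-195.55, - 165, - 721/6,-57, - 26,442/7, 92.12, 761/8,111, 184,  240.33, 401, 538, 980.91 ]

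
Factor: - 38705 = -5^1 * 7741^1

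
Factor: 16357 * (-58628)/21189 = - 2^2 * 3^( - 1)*7^( - 1)*11^1*1009^( - 1)*1487^1*14657^1  =  - 958978196/21189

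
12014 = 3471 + 8543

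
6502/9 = 6502/9 = 722.44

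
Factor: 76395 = 3^1*5^1*11^1*463^1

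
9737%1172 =361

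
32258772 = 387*83356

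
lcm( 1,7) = 7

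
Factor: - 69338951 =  - 11^1*23^1*223^1*1229^1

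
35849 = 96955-61106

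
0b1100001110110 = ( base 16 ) 1876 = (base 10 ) 6262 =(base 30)6SM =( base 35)53w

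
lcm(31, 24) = 744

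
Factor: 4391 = 4391^1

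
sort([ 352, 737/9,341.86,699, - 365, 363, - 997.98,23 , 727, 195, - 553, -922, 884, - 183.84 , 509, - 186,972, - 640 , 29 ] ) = [ - 997.98, -922, - 640 ,-553 , - 365,-186 , - 183.84, 23, 29,  737/9,195, 341.86,352,  363,509,699,  727, 884 , 972]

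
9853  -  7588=2265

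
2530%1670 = 860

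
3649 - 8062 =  - 4413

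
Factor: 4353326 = 2^1*17^1*61^1*2099^1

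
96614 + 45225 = 141839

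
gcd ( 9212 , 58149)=7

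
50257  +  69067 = 119324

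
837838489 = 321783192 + 516055297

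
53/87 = 53/87 = 0.61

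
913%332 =249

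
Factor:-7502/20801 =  - 2^1*11^1*61^ ( - 1)  =  - 22/61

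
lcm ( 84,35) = 420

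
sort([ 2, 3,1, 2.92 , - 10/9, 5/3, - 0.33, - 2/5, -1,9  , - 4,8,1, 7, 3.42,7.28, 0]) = [ - 4, - 10/9,-1,-2/5, - 0.33, 0, 1,1, 5/3, 2, 2.92, 3, 3.42,7, 7.28, 8,9] 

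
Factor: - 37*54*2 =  - 3996 = - 2^2*3^3*37^1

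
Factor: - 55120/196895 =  - 2^4*13^1*743^(-1 ) = - 208/743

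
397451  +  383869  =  781320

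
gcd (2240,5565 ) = 35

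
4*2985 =11940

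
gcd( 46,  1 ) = 1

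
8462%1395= 92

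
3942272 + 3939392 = 7881664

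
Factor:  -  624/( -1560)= 2^1*5^(  -  1 ) = 2/5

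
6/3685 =6/3685 = 0.00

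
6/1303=6/1303 = 0.00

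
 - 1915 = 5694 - 7609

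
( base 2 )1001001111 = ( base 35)gv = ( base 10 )591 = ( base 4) 21033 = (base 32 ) if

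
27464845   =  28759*955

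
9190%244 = 162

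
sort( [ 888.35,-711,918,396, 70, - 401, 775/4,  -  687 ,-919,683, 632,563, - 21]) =[ - 919,-711,-687,  -  401  , - 21 , 70, 775/4, 396,563,  632, 683,888.35,918]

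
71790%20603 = 9981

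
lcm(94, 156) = 7332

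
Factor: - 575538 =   -  2^1*3^1*95923^1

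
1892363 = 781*2423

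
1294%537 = 220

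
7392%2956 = 1480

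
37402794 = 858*43593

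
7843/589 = 13  +  6/19 = 13.32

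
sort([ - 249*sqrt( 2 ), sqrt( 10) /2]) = [- 249*sqrt(2),sqrt( 10) /2]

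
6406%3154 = 98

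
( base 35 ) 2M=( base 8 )134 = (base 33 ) 2q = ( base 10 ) 92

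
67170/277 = 67170/277 = 242.49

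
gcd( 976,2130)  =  2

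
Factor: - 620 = - 2^2*  5^1*31^1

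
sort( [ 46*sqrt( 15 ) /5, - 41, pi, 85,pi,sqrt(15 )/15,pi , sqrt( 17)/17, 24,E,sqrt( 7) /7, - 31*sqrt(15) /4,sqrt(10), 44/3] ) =[-41, - 31*sqrt(15) /4,sqrt( 17 ) /17,sqrt(15)/15, sqrt( 7)/7, E, pi,  pi,  pi,sqrt ( 10),44/3,24,46 * sqrt(15) /5,85]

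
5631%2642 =347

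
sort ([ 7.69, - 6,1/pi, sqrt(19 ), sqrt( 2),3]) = [ - 6, 1/pi,sqrt( 2), 3,  sqrt( 19 ), 7.69] 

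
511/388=511/388 = 1.32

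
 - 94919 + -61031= - 155950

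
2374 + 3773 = 6147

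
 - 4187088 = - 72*58154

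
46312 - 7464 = 38848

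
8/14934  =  4/7467 = 0.00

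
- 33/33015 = - 11/11005=-0.00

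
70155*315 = 22098825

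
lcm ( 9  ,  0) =0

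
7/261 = 7/261 = 0.03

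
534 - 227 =307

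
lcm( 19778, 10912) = 316448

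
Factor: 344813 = 7^2*31^1*227^1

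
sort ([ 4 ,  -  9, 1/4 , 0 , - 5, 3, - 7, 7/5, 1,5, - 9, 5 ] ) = [ - 9,-9, - 7,  -  5, 0, 1/4, 1,7/5,3, 4,  5, 5]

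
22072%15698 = 6374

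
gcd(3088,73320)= 8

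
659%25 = 9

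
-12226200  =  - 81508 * 150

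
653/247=2 + 159/247=2.64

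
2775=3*925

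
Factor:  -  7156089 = - 3^2 * 795121^1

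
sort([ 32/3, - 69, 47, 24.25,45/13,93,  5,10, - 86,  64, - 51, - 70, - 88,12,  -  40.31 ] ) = [  -  88, - 86, - 70, - 69 , - 51, - 40.31,  45/13,5,  10,32/3,  12,24.25,47 , 64 , 93] 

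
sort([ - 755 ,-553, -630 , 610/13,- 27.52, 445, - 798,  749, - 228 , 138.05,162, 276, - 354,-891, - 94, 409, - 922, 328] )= [ - 922, - 891, - 798,- 755, - 630, - 553,-354, - 228, - 94,-27.52, 610/13,  138.05,162,276,328,409, 445 , 749]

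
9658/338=4829/169   =  28.57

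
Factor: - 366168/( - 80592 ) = 2^( - 1)*11^1 *19^1*23^( - 1 ) = 209/46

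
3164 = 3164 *1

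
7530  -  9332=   -  1802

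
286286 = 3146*91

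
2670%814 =228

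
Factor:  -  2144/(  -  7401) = 2^5*3^( - 1 )*67^1*2467^( - 1 ) 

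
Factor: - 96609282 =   -  2^1 * 3^1 * 7^2*11^1*29873^1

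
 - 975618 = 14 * ( - 69687) 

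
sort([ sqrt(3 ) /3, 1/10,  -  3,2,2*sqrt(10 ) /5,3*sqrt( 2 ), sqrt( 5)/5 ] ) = [ - 3,1/10,sqrt( 5 )/5,sqrt( 3 ) /3,2*sqrt(10)/5,2,3*sqrt( 2 )]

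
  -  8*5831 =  - 46648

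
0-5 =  - 5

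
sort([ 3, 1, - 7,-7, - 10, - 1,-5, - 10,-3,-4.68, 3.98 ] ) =[ - 10, -10, - 7, -7,-5,-4.68  ,-3, - 1, 1, 3, 3.98 ] 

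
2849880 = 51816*55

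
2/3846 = 1/1923 = 0.00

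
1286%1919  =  1286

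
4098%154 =94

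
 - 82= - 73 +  -9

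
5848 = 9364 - 3516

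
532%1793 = 532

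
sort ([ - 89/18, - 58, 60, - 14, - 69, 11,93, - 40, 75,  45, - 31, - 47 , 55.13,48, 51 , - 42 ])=[ - 69, - 58, - 47, - 42, - 40,-31 , - 14 , - 89/18,11, 45,48, 51,  55.13, 60, 75, 93 ]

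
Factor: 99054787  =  13^2*586123^1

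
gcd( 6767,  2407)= 1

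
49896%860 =16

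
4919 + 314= 5233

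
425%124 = 53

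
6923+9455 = 16378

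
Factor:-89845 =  - 5^1*7^1*17^1*151^1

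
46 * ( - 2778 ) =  - 127788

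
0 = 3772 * 0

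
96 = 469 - 373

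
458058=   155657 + 302401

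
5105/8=638+1/8 = 638.12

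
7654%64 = 38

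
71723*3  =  215169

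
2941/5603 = 2941/5603 = 0.52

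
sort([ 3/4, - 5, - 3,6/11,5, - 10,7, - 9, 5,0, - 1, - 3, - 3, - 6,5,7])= [ - 10, - 9, - 6, - 5, - 3, - 3, - 3, - 1,0,6/11,3/4 , 5, 5,5,7,7 ] 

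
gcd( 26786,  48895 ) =1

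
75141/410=75141/410 =183.27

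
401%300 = 101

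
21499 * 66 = 1418934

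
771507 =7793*99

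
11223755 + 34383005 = 45606760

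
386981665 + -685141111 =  - 298159446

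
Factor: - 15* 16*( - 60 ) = 2^6*3^2*5^2 =14400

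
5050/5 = 1010 = 1010.00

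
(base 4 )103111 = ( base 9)1624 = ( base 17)44D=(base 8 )2325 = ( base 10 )1237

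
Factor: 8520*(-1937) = -16503240=   - 2^3*3^1*5^1*13^1*71^1*149^1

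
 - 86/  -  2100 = 43/1050 =0.04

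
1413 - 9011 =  - 7598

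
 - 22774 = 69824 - 92598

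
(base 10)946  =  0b1110110010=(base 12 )66a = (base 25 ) 1cl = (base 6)4214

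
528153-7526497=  - 6998344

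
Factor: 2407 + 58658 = 3^2*5^1*23^1*59^1=61065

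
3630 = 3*1210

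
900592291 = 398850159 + 501742132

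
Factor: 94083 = 3^1*  11^1 * 2851^1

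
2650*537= 1423050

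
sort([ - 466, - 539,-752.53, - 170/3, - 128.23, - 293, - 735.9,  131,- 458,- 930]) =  [  -  930,- 752.53 ,-735.9, - 539 ,-466, -458 , - 293, - 128.23, - 170/3,131 ]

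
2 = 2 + 0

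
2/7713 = 2/7713 = 0.00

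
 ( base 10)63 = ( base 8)77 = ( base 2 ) 111111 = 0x3f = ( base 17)3C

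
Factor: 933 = 3^1*311^1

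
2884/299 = 9+193/299= 9.65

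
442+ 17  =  459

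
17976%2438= 910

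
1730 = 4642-2912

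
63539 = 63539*1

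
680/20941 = 680/20941  =  0.03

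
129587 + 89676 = 219263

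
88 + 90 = 178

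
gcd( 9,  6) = 3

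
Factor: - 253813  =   - 7^1*101^1*359^1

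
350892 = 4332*81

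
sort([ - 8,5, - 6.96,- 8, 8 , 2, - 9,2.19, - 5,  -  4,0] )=[-9,  -  8, - 8, - 6.96, - 5 ,-4,  0, 2,2.19,  5, 8]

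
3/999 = 1/333 = 0.00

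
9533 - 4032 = 5501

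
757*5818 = 4404226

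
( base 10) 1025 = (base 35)ta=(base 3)1101222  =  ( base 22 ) 22d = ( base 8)2001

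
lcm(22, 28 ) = 308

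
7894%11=7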